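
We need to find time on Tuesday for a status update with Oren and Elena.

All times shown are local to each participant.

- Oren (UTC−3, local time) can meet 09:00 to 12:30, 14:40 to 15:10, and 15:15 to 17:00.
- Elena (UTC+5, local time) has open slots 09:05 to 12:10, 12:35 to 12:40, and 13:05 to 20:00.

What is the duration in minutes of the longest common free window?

180 minutes

Oren → UTC: 12:00–15:30, 17:40–18:10, 18:15–20:00.
Elena → UTC: 04:05–07:10, 07:35–07:40, 08:05–15:00.
Oren ∩ Elena: 12:00–15:00.
Single common window of 180 minutes.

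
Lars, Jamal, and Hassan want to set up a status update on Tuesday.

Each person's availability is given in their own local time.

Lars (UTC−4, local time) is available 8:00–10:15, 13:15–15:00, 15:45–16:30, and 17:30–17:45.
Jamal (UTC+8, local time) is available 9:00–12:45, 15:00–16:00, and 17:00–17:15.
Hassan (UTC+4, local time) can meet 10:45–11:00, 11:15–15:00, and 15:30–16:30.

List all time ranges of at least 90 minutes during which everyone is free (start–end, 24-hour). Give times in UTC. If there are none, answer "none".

Lars → UTC: 12:00–14:15, 17:15–19:00, 19:45–20:30, 21:30–21:45.
Jamal → UTC: 01:00–04:45, 07:00–08:00, 09:00–09:15.
Hassan → UTC: 06:45–07:00, 07:15–11:00, 11:30–12:30.
Lars ∩ Jamal: (none).
Lars ∩ Jamal ∩ Hassan: (none).
Windows ≥ 90 min: (none).

none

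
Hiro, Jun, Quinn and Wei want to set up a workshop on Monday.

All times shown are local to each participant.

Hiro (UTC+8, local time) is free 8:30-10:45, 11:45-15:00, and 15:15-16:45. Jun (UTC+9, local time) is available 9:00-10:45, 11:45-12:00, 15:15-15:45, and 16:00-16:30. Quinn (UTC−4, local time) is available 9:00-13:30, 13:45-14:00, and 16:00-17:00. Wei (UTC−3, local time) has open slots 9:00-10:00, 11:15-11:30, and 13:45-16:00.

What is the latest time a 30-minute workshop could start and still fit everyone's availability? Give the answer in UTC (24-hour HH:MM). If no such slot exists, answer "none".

Hiro → UTC: 00:30–02:45, 03:45–07:00, 07:15–08:45.
Jun → UTC: 00:00–01:45, 02:45–03:00, 06:15–06:45, 07:00–07:30.
Quinn → UTC: 13:00–17:30, 17:45–18:00, 20:00–21:00.
Wei → UTC: 12:00–13:00, 14:15–14:30, 16:45–19:00.
Hiro ∩ Jun: 00:30–01:45, 06:15–06:45, 07:15–07:30.
Hiro ∩ Jun ∩ Quinn: (none).
Hiro ∩ Jun ∩ Quinn ∩ Wei: (none).
Windows ≥ 30 min: (none).

none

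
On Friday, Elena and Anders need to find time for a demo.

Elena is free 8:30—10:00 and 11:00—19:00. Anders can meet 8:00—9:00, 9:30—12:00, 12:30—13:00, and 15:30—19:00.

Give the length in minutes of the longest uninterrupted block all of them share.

Elena ∩ Anders: 08:30–09:00, 09:30–10:00, 11:00–12:00, 12:30–13:00, 15:30–19:00.
Common window lengths: 30, 30, 60, 30, 210 min; longest is 210.

210 minutes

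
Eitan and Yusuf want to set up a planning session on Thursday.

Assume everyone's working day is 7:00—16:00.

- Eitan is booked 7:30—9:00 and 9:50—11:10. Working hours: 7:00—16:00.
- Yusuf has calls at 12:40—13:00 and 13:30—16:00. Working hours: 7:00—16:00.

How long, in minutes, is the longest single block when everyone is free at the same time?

Eitan free within 07:00–16:00: 07:00–07:30, 09:00–09:50, 11:10–16:00.
Yusuf free within 07:00–16:00: 07:00–12:40, 13:00–13:30.
Eitan ∩ Yusuf: 07:00–07:30, 09:00–09:50, 11:10–12:40, 13:00–13:30.
Common window lengths: 30, 50, 90, 30 min; longest is 90.

90 minutes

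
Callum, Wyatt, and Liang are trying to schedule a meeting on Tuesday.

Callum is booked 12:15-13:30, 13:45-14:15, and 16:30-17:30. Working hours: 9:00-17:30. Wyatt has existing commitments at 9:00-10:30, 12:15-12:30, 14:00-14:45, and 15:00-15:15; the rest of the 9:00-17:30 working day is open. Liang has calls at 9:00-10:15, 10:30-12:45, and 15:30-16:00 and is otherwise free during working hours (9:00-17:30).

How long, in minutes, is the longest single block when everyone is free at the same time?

Callum free within 09:00–17:30: 09:00–12:15, 13:30–13:45, 14:15–16:30.
Wyatt free within 09:00–17:30: 10:30–12:15, 12:30–14:00, 14:45–15:00, 15:15–17:30.
Liang free within 09:00–17:30: 10:15–10:30, 12:45–15:30, 16:00–17:30.
Callum ∩ Wyatt: 10:30–12:15, 13:30–13:45, 14:45–15:00, 15:15–16:30.
Callum ∩ Wyatt ∩ Liang: 13:30–13:45, 14:45–15:00, 15:15–15:30, 16:00–16:30.
Common window lengths: 15, 15, 15, 30 min; longest is 30.

30 minutes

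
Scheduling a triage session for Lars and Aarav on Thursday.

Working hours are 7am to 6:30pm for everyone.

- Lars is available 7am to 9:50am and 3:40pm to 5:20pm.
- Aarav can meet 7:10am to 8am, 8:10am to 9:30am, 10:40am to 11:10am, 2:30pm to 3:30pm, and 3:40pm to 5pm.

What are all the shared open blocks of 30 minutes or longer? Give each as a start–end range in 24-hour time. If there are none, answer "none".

Lars ∩ Aarav: 07:10–08:00, 08:10–09:30, 15:40–17:00.
Windows ≥ 30 min: 07:10–08:00, 08:10–09:30, 15:40–17:00.

07:10–08:00, 08:10–09:30, 15:40–17:00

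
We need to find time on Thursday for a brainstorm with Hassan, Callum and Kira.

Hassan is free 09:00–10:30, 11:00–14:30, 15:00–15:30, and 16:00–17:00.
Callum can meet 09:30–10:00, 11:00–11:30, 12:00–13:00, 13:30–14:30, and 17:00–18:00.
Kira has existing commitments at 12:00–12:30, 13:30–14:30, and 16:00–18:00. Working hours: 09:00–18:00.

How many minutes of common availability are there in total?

90 minutes

Kira free within 09:00–18:00: 09:00–12:00, 12:30–13:30, 14:30–16:00.
Hassan ∩ Callum: 09:30–10:00, 11:00–11:30, 12:00–13:00, 13:30–14:30.
Hassan ∩ Callum ∩ Kira: 09:30–10:00, 11:00–11:30, 12:30–13:00.
Total common minutes: 30 + 30 + 30 = 90.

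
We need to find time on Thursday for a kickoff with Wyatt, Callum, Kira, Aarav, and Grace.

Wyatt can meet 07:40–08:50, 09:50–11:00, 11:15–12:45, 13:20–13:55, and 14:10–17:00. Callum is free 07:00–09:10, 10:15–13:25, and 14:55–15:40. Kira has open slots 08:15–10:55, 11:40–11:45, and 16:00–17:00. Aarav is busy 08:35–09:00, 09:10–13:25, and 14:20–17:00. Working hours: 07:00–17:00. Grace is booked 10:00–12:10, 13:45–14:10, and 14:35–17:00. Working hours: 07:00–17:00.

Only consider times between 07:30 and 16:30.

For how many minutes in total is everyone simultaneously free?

20 minutes

Aarav free within 07:00–17:00: 07:00–08:35, 09:00–09:10, 13:25–14:20.
Grace free within 07:00–17:00: 07:00–10:00, 12:10–13:45, 14:10–14:35.
Wyatt ∩ Callum: 07:40–08:50, 10:15–11:00, 11:15–12:45, 13:20–13:25, 14:55–15:40.
Wyatt ∩ Callum ∩ Kira: 08:15–08:50, 10:15–10:55, 11:40–11:45.
Wyatt ∩ Callum ∩ Kira ∩ Aarav: 08:15–08:35.
Wyatt ∩ Callum ∩ Kira ∩ Aarav ∩ Grace: 08:15–08:35.
Restricted to 07:30–16:30: 08:15–08:35.
Total common minutes: 20.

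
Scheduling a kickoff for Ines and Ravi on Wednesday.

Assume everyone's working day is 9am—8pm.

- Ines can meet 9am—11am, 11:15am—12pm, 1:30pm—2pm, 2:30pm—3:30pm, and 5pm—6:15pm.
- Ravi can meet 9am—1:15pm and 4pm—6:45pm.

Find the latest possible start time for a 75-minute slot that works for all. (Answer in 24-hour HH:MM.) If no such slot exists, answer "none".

17:00

Ines ∩ Ravi: 09:00–11:00, 11:15–12:00, 17:00–18:15.
Windows ≥ 75 min: 09:00–11:00, 17:00–18:15.
Latest start in the last window 17:00–18:15 is 18:15 − 75 min = 17:00.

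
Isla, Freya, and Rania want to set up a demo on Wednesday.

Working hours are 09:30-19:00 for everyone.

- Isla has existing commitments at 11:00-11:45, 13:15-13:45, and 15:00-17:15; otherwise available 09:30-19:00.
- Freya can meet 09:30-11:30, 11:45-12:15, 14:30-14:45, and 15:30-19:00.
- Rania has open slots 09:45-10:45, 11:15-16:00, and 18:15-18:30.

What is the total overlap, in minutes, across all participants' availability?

Isla free within 09:30–19:00: 09:30–11:00, 11:45–13:15, 13:45–15:00, 17:15–19:00.
Isla ∩ Freya: 09:30–11:00, 11:45–12:15, 14:30–14:45, 17:15–19:00.
Isla ∩ Freya ∩ Rania: 09:45–10:45, 11:45–12:15, 14:30–14:45, 18:15–18:30.
Total common minutes: 60 + 30 + 15 + 15 = 120.

120 minutes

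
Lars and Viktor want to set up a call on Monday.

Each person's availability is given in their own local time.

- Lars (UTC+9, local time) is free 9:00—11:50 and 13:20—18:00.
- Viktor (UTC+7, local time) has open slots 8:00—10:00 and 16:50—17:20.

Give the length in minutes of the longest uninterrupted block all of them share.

110 minutes

Lars → UTC: 00:00–02:50, 04:20–09:00.
Viktor → UTC: 01:00–03:00, 09:50–10:20.
Lars ∩ Viktor: 01:00–02:50.
Single common window of 110 minutes.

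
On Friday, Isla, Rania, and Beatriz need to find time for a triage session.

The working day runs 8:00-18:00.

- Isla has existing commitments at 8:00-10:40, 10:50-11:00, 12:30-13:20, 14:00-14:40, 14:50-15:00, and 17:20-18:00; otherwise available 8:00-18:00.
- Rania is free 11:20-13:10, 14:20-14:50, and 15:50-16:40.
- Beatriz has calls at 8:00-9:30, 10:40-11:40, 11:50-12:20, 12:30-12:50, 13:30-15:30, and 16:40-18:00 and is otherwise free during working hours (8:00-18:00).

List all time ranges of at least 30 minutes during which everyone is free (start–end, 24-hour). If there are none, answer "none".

15:50–16:40

Isla free within 08:00–18:00: 10:40–10:50, 11:00–12:30, 13:20–14:00, 14:40–14:50, 15:00–17:20.
Beatriz free within 08:00–18:00: 09:30–10:40, 11:40–11:50, 12:20–12:30, 12:50–13:30, 15:30–16:40.
Isla ∩ Rania: 11:20–12:30, 14:40–14:50, 15:50–16:40.
Isla ∩ Rania ∩ Beatriz: 11:40–11:50, 12:20–12:30, 15:50–16:40.
Windows ≥ 30 min: 15:50–16:40.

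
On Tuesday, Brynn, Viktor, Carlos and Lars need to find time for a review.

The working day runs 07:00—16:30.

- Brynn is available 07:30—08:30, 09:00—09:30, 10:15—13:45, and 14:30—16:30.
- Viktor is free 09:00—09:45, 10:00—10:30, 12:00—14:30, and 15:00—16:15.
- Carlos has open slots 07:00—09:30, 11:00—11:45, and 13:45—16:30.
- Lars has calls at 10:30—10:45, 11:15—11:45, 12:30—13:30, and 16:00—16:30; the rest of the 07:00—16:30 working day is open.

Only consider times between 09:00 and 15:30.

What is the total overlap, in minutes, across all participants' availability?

60 minutes

Lars free within 07:00–16:30: 07:00–10:30, 10:45–11:15, 11:45–12:30, 13:30–16:00.
Brynn ∩ Viktor: 09:00–09:30, 10:15–10:30, 12:00–13:45, 15:00–16:15.
Brynn ∩ Viktor ∩ Carlos: 09:00–09:30, 15:00–16:15.
Brynn ∩ Viktor ∩ Carlos ∩ Lars: 09:00–09:30, 15:00–16:00.
Restricted to 09:00–15:30: 09:00–09:30, 15:00–15:30.
Total common minutes: 30 + 30 = 60.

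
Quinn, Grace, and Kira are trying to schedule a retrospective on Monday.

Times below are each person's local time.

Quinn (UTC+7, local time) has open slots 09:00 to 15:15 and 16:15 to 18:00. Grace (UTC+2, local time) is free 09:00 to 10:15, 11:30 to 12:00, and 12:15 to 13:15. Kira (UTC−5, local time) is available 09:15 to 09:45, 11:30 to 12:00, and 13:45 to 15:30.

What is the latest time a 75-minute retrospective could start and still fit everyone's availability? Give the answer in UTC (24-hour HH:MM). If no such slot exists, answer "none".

Quinn → UTC: 02:00–08:15, 09:15–11:00.
Grace → UTC: 07:00–08:15, 09:30–10:00, 10:15–11:15.
Kira → UTC: 14:15–14:45, 16:30–17:00, 18:45–20:30.
Quinn ∩ Grace: 07:00–08:15, 09:30–10:00, 10:15–11:00.
Quinn ∩ Grace ∩ Kira: (none).
Windows ≥ 75 min: (none).

none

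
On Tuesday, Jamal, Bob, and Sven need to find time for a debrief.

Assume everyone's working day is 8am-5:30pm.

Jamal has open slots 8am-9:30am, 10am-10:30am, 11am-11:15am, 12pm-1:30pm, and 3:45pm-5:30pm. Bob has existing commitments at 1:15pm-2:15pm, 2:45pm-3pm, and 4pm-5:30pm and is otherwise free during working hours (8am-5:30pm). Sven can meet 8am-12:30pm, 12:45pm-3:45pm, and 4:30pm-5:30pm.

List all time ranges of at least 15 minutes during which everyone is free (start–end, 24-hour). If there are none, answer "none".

08:00–09:30, 10:00–10:30, 11:00–11:15, 12:00–12:30, 12:45–13:15

Bob free within 08:00–17:30: 08:00–13:15, 14:15–14:45, 15:00–16:00.
Jamal ∩ Bob: 08:00–09:30, 10:00–10:30, 11:00–11:15, 12:00–13:15, 15:45–16:00.
Jamal ∩ Bob ∩ Sven: 08:00–09:30, 10:00–10:30, 11:00–11:15, 12:00–12:30, 12:45–13:15.
Windows ≥ 15 min: 08:00–09:30, 10:00–10:30, 11:00–11:15, 12:00–12:30, 12:45–13:15.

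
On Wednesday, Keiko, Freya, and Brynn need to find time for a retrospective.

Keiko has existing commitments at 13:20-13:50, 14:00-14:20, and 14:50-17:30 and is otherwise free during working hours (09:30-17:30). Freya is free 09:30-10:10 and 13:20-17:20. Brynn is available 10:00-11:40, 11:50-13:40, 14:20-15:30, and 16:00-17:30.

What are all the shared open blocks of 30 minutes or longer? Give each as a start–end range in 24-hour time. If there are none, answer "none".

14:20–14:50

Keiko free within 09:30–17:30: 09:30–13:20, 13:50–14:00, 14:20–14:50.
Keiko ∩ Freya: 09:30–10:10, 13:50–14:00, 14:20–14:50.
Keiko ∩ Freya ∩ Brynn: 10:00–10:10, 14:20–14:50.
Windows ≥ 30 min: 14:20–14:50.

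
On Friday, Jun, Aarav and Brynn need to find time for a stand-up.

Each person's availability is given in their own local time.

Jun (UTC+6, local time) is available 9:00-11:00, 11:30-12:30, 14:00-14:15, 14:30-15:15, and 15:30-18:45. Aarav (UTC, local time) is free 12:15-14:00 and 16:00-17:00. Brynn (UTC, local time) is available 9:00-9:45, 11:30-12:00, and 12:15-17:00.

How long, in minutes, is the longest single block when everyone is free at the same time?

30 minutes

Jun → UTC: 03:00–05:00, 05:30–06:30, 08:00–08:15, 08:30–09:15, 09:30–12:45.
Aarav → UTC: 12:15–14:00, 16:00–17:00.
Brynn → UTC: 09:00–09:45, 11:30–12:00, 12:15–17:00.
Jun ∩ Aarav: 12:15–12:45.
Jun ∩ Aarav ∩ Brynn: 12:15–12:45.
Single common window of 30 minutes.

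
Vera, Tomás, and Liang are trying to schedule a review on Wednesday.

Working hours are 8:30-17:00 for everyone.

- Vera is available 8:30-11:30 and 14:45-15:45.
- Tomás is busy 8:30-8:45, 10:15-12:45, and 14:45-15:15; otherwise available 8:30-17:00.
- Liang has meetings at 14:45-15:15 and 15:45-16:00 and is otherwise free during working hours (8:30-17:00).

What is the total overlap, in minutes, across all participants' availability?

120 minutes

Tomás free within 08:30–17:00: 08:45–10:15, 12:45–14:45, 15:15–17:00.
Liang free within 08:30–17:00: 08:30–14:45, 15:15–15:45, 16:00–17:00.
Vera ∩ Tomás: 08:45–10:15, 15:15–15:45.
Vera ∩ Tomás ∩ Liang: 08:45–10:15, 15:15–15:45.
Total common minutes: 90 + 30 = 120.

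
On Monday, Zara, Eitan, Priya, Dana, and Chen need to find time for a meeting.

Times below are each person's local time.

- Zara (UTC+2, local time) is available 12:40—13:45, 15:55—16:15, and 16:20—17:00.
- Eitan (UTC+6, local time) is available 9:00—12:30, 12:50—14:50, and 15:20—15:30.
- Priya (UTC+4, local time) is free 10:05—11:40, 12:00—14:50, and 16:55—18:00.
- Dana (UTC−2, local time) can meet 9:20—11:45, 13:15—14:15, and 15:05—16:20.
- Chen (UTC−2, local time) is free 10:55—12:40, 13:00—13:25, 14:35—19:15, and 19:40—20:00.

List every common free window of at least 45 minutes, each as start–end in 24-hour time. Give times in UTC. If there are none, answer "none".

none

Zara → UTC: 10:40–11:45, 13:55–14:15, 14:20–15:00.
Eitan → UTC: 03:00–06:30, 06:50–08:50, 09:20–09:30.
Priya → UTC: 06:05–07:40, 08:00–10:50, 12:55–14:00.
Dana → UTC: 11:20–13:45, 15:15–16:15, 17:05–18:20.
Chen → UTC: 12:55–14:40, 15:00–15:25, 16:35–21:15, 21:40–22:00.
Zara ∩ Eitan: (none).
Zara ∩ Eitan ∩ Priya: (none).
Zara ∩ Eitan ∩ Priya ∩ Dana: (none).
Zara ∩ Eitan ∩ Priya ∩ Dana ∩ Chen: (none).
Windows ≥ 45 min: (none).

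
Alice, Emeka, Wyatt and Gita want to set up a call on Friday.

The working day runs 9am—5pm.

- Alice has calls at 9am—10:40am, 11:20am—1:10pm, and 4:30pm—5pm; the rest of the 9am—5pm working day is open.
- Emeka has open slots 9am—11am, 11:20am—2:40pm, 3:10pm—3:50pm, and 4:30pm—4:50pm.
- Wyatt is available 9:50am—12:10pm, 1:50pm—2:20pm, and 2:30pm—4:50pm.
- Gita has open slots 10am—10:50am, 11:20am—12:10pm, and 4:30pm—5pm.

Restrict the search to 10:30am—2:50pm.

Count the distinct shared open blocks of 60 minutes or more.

0

Alice free within 09:00–17:00: 10:40–11:20, 13:10–16:30.
Alice ∩ Emeka: 10:40–11:00, 13:10–14:40, 15:10–15:50.
Alice ∩ Emeka ∩ Wyatt: 10:40–11:00, 13:50–14:20, 14:30–14:40, 15:10–15:50.
Alice ∩ Emeka ∩ Wyatt ∩ Gita: 10:40–10:50.
Restricted to 10:30–14:50: 10:40–10:50.
Windows ≥ 60 min: (none).
That's 0 windows.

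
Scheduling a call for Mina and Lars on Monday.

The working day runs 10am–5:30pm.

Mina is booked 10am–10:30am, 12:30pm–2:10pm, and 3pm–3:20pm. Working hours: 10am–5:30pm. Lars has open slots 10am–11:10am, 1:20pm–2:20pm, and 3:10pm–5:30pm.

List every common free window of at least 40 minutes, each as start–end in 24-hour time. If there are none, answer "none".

10:30–11:10, 15:20–17:30

Mina free within 10:00–17:30: 10:30–12:30, 14:10–15:00, 15:20–17:30.
Mina ∩ Lars: 10:30–11:10, 14:10–14:20, 15:20–17:30.
Windows ≥ 40 min: 10:30–11:10, 15:20–17:30.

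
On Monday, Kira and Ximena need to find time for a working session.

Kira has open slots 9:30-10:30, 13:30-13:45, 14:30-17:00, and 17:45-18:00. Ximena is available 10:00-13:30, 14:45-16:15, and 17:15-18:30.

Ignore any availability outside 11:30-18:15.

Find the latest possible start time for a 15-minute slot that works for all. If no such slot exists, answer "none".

Kira ∩ Ximena: 10:00–10:30, 14:45–16:15, 17:45–18:00.
Restricted to 11:30–18:15: 14:45–16:15, 17:45–18:00.
Windows ≥ 15 min: 14:45–16:15, 17:45–18:00.
Latest start in the last window 17:45–18:00 is 18:00 − 15 min = 17:45.

17:45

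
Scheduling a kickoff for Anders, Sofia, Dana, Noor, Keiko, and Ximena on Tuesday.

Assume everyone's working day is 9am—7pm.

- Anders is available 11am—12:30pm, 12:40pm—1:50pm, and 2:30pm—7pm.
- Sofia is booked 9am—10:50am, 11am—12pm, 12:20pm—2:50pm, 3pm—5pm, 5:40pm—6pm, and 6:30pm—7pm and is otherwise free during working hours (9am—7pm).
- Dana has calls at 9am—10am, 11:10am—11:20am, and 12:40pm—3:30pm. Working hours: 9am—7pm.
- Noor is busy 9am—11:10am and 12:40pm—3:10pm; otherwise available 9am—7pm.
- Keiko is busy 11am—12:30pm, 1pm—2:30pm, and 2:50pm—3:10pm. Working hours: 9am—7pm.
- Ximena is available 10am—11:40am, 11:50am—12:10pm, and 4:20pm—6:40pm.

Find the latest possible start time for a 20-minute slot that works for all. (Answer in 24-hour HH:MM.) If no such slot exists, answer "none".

Sofia free within 09:00–19:00: 10:50–11:00, 12:00–12:20, 14:50–15:00, 17:00–17:40, 18:00–18:30.
Dana free within 09:00–19:00: 10:00–11:10, 11:20–12:40, 15:30–19:00.
Noor free within 09:00–19:00: 11:10–12:40, 15:10–19:00.
Keiko free within 09:00–19:00: 09:00–11:00, 12:30–13:00, 14:30–14:50, 15:10–19:00.
Anders ∩ Sofia: 12:00–12:20, 14:50–15:00, 17:00–17:40, 18:00–18:30.
Anders ∩ Sofia ∩ Dana: 12:00–12:20, 17:00–17:40, 18:00–18:30.
Anders ∩ Sofia ∩ Dana ∩ Noor: 12:00–12:20, 17:00–17:40, 18:00–18:30.
Anders ∩ Sofia ∩ Dana ∩ Noor ∩ Keiko: 17:00–17:40, 18:00–18:30.
Anders ∩ Sofia ∩ Dana ∩ Noor ∩ Keiko ∩ Ximena: 17:00–17:40, 18:00–18:30.
Windows ≥ 20 min: 17:00–17:40, 18:00–18:30.
Latest start in the last window 18:00–18:30 is 18:30 − 20 min = 18:10.

18:10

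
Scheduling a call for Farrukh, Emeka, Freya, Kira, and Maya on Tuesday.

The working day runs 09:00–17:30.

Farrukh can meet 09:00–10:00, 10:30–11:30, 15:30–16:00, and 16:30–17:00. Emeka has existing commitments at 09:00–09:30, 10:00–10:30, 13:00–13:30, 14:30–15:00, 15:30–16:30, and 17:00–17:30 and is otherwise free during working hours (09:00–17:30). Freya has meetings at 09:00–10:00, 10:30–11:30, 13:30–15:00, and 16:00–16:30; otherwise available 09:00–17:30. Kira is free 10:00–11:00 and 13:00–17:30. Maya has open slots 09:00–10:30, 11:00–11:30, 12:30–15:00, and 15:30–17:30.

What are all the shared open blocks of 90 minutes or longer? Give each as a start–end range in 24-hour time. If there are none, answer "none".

none

Emeka free within 09:00–17:30: 09:30–10:00, 10:30–13:00, 13:30–14:30, 15:00–15:30, 16:30–17:00.
Freya free within 09:00–17:30: 10:00–10:30, 11:30–13:30, 15:00–16:00, 16:30–17:30.
Farrukh ∩ Emeka: 09:30–10:00, 10:30–11:30, 16:30–17:00.
Farrukh ∩ Emeka ∩ Freya: 16:30–17:00.
Farrukh ∩ Emeka ∩ Freya ∩ Kira: 16:30–17:00.
Farrukh ∩ Emeka ∩ Freya ∩ Kira ∩ Maya: 16:30–17:00.
Windows ≥ 90 min: (none).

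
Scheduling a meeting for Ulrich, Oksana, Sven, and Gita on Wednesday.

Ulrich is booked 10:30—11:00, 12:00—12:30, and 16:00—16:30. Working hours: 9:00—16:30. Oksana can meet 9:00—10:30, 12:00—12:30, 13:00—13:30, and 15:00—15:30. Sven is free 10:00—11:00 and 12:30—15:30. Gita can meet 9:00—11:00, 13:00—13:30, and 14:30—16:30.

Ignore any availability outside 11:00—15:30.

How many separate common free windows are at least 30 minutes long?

2

Ulrich free within 09:00–16:30: 09:00–10:30, 11:00–12:00, 12:30–16:00.
Ulrich ∩ Oksana: 09:00–10:30, 13:00–13:30, 15:00–15:30.
Ulrich ∩ Oksana ∩ Sven: 10:00–10:30, 13:00–13:30, 15:00–15:30.
Ulrich ∩ Oksana ∩ Sven ∩ Gita: 10:00–10:30, 13:00–13:30, 15:00–15:30.
Restricted to 11:00–15:30: 13:00–13:30, 15:00–15:30.
Windows ≥ 30 min: 13:00–13:30, 15:00–15:30.
That's 2 windows.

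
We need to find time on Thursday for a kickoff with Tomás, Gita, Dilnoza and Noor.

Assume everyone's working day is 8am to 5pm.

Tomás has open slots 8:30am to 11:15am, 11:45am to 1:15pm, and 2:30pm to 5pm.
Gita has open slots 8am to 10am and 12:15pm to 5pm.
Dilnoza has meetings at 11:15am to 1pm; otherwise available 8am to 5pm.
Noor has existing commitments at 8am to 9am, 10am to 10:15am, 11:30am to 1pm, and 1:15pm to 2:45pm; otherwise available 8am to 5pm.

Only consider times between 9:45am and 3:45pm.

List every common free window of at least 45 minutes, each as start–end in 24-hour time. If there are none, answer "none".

14:45–15:45

Dilnoza free within 08:00–17:00: 08:00–11:15, 13:00–17:00.
Noor free within 08:00–17:00: 09:00–10:00, 10:15–11:30, 13:00–13:15, 14:45–17:00.
Tomás ∩ Gita: 08:30–10:00, 12:15–13:15, 14:30–17:00.
Tomás ∩ Gita ∩ Dilnoza: 08:30–10:00, 13:00–13:15, 14:30–17:00.
Tomás ∩ Gita ∩ Dilnoza ∩ Noor: 09:00–10:00, 13:00–13:15, 14:45–17:00.
Restricted to 09:45–15:45: 09:45–10:00, 13:00–13:15, 14:45–15:45.
Windows ≥ 45 min: 14:45–15:45.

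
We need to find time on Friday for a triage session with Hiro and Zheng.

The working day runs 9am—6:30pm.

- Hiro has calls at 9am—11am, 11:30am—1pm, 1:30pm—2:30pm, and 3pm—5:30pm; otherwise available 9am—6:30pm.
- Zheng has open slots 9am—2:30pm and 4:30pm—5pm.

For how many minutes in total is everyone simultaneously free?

Hiro free within 09:00–18:30: 11:00–11:30, 13:00–13:30, 14:30–15:00, 17:30–18:30.
Hiro ∩ Zheng: 11:00–11:30, 13:00–13:30.
Total common minutes: 30 + 30 = 60.

60 minutes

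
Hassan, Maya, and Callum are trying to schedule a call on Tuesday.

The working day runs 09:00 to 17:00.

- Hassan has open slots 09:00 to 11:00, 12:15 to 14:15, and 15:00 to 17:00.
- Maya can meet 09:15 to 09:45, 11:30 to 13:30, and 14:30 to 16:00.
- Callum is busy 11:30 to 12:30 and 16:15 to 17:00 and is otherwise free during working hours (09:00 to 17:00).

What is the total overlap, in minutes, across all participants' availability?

Callum free within 09:00–17:00: 09:00–11:30, 12:30–16:15.
Hassan ∩ Maya: 09:15–09:45, 12:15–13:30, 15:00–16:00.
Hassan ∩ Maya ∩ Callum: 09:15–09:45, 12:30–13:30, 15:00–16:00.
Total common minutes: 30 + 60 + 60 = 150.

150 minutes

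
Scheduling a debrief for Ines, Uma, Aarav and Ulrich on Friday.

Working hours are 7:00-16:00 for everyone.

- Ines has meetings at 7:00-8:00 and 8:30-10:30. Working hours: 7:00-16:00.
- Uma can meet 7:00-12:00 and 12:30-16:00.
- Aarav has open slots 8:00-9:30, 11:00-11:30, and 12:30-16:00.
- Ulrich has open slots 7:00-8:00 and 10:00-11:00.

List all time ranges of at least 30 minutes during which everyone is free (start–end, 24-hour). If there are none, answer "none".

none

Ines free within 07:00–16:00: 08:00–08:30, 10:30–16:00.
Ines ∩ Uma: 08:00–08:30, 10:30–12:00, 12:30–16:00.
Ines ∩ Uma ∩ Aarav: 08:00–08:30, 11:00–11:30, 12:30–16:00.
Ines ∩ Uma ∩ Aarav ∩ Ulrich: (none).
Windows ≥ 30 min: (none).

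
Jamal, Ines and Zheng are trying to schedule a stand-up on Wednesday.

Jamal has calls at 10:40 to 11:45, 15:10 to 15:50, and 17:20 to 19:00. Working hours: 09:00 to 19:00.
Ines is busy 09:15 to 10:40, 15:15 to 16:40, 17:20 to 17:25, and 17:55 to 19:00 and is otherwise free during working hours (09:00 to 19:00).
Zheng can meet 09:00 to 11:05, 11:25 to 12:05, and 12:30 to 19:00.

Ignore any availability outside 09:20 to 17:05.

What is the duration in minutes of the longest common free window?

Jamal free within 09:00–19:00: 09:00–10:40, 11:45–15:10, 15:50–17:20.
Ines free within 09:00–19:00: 09:00–09:15, 10:40–15:15, 16:40–17:20, 17:25–17:55.
Jamal ∩ Ines: 09:00–09:15, 11:45–15:10, 16:40–17:20.
Jamal ∩ Ines ∩ Zheng: 09:00–09:15, 11:45–12:05, 12:30–15:10, 16:40–17:20.
Restricted to 09:20–17:05: 11:45–12:05, 12:30–15:10, 16:40–17:05.
Common window lengths: 20, 160, 25 min; longest is 160.

160 minutes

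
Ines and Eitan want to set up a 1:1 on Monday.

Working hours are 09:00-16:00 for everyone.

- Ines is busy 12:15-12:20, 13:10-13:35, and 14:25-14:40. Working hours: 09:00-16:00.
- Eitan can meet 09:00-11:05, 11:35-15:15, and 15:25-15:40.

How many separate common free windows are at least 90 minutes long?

Ines free within 09:00–16:00: 09:00–12:15, 12:20–13:10, 13:35–14:25, 14:40–16:00.
Ines ∩ Eitan: 09:00–11:05, 11:35–12:15, 12:20–13:10, 13:35–14:25, 14:40–15:15, 15:25–15:40.
Windows ≥ 90 min: 09:00–11:05.
That's 1 window.

1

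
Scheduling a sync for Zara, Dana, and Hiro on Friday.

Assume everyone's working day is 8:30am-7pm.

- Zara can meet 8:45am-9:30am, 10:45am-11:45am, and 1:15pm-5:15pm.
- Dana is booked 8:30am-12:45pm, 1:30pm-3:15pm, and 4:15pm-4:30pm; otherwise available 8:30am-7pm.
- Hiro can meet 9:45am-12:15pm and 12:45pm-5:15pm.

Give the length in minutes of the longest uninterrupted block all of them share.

Dana free within 08:30–19:00: 12:45–13:30, 15:15–16:15, 16:30–19:00.
Zara ∩ Dana: 13:15–13:30, 15:15–16:15, 16:30–17:15.
Zara ∩ Dana ∩ Hiro: 13:15–13:30, 15:15–16:15, 16:30–17:15.
Common window lengths: 15, 60, 45 min; longest is 60.

60 minutes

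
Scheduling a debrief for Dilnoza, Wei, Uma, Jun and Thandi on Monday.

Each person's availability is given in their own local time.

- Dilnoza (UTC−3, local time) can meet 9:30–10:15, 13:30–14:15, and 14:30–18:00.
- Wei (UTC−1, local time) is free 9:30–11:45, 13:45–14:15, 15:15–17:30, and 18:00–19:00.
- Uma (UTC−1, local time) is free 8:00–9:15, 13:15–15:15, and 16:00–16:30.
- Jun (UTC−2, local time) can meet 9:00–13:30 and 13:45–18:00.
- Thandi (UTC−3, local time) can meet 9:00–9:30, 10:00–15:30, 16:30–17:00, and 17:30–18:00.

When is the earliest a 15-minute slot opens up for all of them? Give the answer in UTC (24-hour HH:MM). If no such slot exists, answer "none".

17:00

Dilnoza → UTC: 12:30–13:15, 16:30–17:15, 17:30–21:00.
Wei → UTC: 10:30–12:45, 14:45–15:15, 16:15–18:30, 19:00–20:00.
Uma → UTC: 09:00–10:15, 14:15–16:15, 17:00–17:30.
Jun → UTC: 11:00–15:30, 15:45–20:00.
Thandi → UTC: 12:00–12:30, 13:00–18:30, 19:30–20:00, 20:30–21:00.
Dilnoza ∩ Wei: 12:30–12:45, 16:30–17:15, 17:30–18:30, 19:00–20:00.
Dilnoza ∩ Wei ∩ Uma: 17:00–17:15.
Dilnoza ∩ Wei ∩ Uma ∩ Jun: 17:00–17:15.
Dilnoza ∩ Wei ∩ Uma ∩ Jun ∩ Thandi: 17:00–17:15.
Windows ≥ 15 min: 17:00–17:15.
Earliest such window starts at 17:00.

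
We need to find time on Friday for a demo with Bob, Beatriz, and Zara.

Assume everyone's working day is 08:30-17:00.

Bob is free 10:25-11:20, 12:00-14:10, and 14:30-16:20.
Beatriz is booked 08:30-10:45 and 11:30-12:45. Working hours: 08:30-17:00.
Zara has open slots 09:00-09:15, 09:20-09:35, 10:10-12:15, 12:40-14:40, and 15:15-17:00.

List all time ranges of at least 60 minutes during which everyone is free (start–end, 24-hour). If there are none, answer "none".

Beatriz free within 08:30–17:00: 10:45–11:30, 12:45–17:00.
Bob ∩ Beatriz: 10:45–11:20, 12:45–14:10, 14:30–16:20.
Bob ∩ Beatriz ∩ Zara: 10:45–11:20, 12:45–14:10, 14:30–14:40, 15:15–16:20.
Windows ≥ 60 min: 12:45–14:10, 15:15–16:20.

12:45–14:10, 15:15–16:20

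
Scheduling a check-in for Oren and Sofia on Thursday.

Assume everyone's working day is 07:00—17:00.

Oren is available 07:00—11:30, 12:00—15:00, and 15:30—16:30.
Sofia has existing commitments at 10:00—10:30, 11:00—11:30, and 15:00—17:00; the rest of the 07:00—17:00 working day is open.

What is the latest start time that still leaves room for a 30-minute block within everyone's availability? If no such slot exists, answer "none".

14:30

Sofia free within 07:00–17:00: 07:00–10:00, 10:30–11:00, 11:30–15:00.
Oren ∩ Sofia: 07:00–10:00, 10:30–11:00, 12:00–15:00.
Windows ≥ 30 min: 07:00–10:00, 10:30–11:00, 12:00–15:00.
Latest start in the last window 12:00–15:00 is 15:00 − 30 min = 14:30.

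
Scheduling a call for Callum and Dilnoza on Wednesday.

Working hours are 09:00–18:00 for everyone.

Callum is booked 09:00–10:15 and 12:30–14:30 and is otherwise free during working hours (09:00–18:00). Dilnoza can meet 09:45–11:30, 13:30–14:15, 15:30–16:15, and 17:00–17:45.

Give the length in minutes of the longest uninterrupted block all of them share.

75 minutes

Callum free within 09:00–18:00: 10:15–12:30, 14:30–18:00.
Callum ∩ Dilnoza: 10:15–11:30, 15:30–16:15, 17:00–17:45.
Common window lengths: 75, 45, 45 min; longest is 75.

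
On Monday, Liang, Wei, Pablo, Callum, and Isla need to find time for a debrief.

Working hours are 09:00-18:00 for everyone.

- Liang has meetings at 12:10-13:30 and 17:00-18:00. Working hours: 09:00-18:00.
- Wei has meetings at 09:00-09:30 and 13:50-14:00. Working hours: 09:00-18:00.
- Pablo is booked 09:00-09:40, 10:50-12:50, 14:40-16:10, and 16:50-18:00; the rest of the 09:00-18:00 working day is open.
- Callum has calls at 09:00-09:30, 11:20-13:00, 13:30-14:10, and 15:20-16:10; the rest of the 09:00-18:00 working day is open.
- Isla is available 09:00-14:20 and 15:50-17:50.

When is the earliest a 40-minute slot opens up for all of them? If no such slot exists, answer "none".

Liang free within 09:00–18:00: 09:00–12:10, 13:30–17:00.
Wei free within 09:00–18:00: 09:30–13:50, 14:00–18:00.
Pablo free within 09:00–18:00: 09:40–10:50, 12:50–14:40, 16:10–16:50.
Callum free within 09:00–18:00: 09:30–11:20, 13:00–13:30, 14:10–15:20, 16:10–18:00.
Liang ∩ Wei: 09:30–12:10, 13:30–13:50, 14:00–17:00.
Liang ∩ Wei ∩ Pablo: 09:40–10:50, 13:30–13:50, 14:00–14:40, 16:10–16:50.
Liang ∩ Wei ∩ Pablo ∩ Callum: 09:40–10:50, 14:10–14:40, 16:10–16:50.
Liang ∩ Wei ∩ Pablo ∩ Callum ∩ Isla: 09:40–10:50, 14:10–14:20, 16:10–16:50.
Windows ≥ 40 min: 09:40–10:50, 16:10–16:50.
Earliest such window starts at 09:40.

09:40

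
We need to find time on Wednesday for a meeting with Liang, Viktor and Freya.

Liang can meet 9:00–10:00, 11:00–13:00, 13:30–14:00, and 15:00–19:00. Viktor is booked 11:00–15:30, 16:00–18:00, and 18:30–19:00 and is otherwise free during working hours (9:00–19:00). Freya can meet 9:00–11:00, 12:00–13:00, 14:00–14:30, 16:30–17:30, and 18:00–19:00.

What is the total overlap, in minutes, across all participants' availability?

90 minutes

Viktor free within 09:00–19:00: 09:00–11:00, 15:30–16:00, 18:00–18:30.
Liang ∩ Viktor: 09:00–10:00, 15:30–16:00, 18:00–18:30.
Liang ∩ Viktor ∩ Freya: 09:00–10:00, 18:00–18:30.
Total common minutes: 60 + 30 = 90.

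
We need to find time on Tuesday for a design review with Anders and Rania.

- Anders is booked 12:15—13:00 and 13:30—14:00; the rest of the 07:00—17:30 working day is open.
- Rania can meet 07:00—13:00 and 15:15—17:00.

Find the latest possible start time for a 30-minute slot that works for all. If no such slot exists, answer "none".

Anders free within 07:00–17:30: 07:00–12:15, 13:00–13:30, 14:00–17:30.
Anders ∩ Rania: 07:00–12:15, 15:15–17:00.
Windows ≥ 30 min: 07:00–12:15, 15:15–17:00.
Latest start in the last window 15:15–17:00 is 17:00 − 30 min = 16:30.

16:30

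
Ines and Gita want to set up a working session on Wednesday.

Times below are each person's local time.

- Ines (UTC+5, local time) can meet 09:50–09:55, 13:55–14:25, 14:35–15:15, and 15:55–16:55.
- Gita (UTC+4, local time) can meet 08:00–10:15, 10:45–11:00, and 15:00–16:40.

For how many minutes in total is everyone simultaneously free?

Ines → UTC: 04:50–04:55, 08:55–09:25, 09:35–10:15, 10:55–11:55.
Gita → UTC: 04:00–06:15, 06:45–07:00, 11:00–12:40.
Ines ∩ Gita: 04:50–04:55, 11:00–11:55.
Total common minutes: 5 + 55 = 60.

60 minutes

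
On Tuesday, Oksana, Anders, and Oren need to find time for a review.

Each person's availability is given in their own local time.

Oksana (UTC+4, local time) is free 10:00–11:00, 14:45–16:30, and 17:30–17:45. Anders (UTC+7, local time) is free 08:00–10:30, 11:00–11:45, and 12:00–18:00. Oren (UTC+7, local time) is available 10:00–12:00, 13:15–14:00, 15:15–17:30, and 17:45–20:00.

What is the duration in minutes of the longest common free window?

Oksana → UTC: 06:00–07:00, 10:45–12:30, 13:30–13:45.
Anders → UTC: 01:00–03:30, 04:00–04:45, 05:00–11:00.
Oren → UTC: 03:00–05:00, 06:15–07:00, 08:15–10:30, 10:45–13:00.
Oksana ∩ Anders: 06:00–07:00, 10:45–11:00.
Oksana ∩ Anders ∩ Oren: 06:15–07:00, 10:45–11:00.
Common window lengths: 45, 15 min; longest is 45.

45 minutes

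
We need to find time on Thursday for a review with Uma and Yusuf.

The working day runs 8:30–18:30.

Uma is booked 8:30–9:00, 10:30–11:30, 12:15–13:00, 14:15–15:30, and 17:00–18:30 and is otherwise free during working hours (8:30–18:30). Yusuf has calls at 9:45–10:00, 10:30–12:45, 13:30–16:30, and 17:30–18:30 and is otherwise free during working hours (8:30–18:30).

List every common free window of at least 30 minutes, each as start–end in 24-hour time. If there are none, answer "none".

Uma free within 08:30–18:30: 09:00–10:30, 11:30–12:15, 13:00–14:15, 15:30–17:00.
Yusuf free within 08:30–18:30: 08:30–09:45, 10:00–10:30, 12:45–13:30, 16:30–17:30.
Uma ∩ Yusuf: 09:00–09:45, 10:00–10:30, 13:00–13:30, 16:30–17:00.
Windows ≥ 30 min: 09:00–09:45, 10:00–10:30, 13:00–13:30, 16:30–17:00.

09:00–09:45, 10:00–10:30, 13:00–13:30, 16:30–17:00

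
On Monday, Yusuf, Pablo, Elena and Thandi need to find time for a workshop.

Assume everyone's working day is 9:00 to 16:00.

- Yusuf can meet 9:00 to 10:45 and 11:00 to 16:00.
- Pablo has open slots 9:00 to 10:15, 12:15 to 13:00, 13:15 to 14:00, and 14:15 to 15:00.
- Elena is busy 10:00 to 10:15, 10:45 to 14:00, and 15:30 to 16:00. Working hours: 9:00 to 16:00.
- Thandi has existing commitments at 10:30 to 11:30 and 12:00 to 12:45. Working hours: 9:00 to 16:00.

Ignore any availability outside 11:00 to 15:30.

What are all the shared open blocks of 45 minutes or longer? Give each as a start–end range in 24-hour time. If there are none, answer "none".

14:15–15:00

Elena free within 09:00–16:00: 09:00–10:00, 10:15–10:45, 14:00–15:30.
Thandi free within 09:00–16:00: 09:00–10:30, 11:30–12:00, 12:45–16:00.
Yusuf ∩ Pablo: 09:00–10:15, 12:15–13:00, 13:15–14:00, 14:15–15:00.
Yusuf ∩ Pablo ∩ Elena: 09:00–10:00, 14:15–15:00.
Yusuf ∩ Pablo ∩ Elena ∩ Thandi: 09:00–10:00, 14:15–15:00.
Restricted to 11:00–15:30: 14:15–15:00.
Windows ≥ 45 min: 14:15–15:00.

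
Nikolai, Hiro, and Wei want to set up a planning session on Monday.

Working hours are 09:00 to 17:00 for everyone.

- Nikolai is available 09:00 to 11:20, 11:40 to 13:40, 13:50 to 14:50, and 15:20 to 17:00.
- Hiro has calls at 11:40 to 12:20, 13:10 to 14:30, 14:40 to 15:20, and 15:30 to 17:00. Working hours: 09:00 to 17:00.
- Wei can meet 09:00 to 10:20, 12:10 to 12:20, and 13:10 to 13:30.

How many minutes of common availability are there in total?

Hiro free within 09:00–17:00: 09:00–11:40, 12:20–13:10, 14:30–14:40, 15:20–15:30.
Nikolai ∩ Hiro: 09:00–11:20, 12:20–13:10, 14:30–14:40, 15:20–15:30.
Nikolai ∩ Hiro ∩ Wei: 09:00–10:20.
Total common minutes: 80.

80 minutes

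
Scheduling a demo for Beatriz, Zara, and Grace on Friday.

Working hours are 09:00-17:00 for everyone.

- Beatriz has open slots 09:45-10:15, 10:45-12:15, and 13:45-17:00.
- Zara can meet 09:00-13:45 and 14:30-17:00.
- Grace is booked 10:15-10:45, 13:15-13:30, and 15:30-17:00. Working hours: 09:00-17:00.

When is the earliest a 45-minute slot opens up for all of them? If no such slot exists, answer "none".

Grace free within 09:00–17:00: 09:00–10:15, 10:45–13:15, 13:30–15:30.
Beatriz ∩ Zara: 09:45–10:15, 10:45–12:15, 14:30–17:00.
Beatriz ∩ Zara ∩ Grace: 09:45–10:15, 10:45–12:15, 14:30–15:30.
Windows ≥ 45 min: 10:45–12:15, 14:30–15:30.
Earliest such window starts at 10:45.

10:45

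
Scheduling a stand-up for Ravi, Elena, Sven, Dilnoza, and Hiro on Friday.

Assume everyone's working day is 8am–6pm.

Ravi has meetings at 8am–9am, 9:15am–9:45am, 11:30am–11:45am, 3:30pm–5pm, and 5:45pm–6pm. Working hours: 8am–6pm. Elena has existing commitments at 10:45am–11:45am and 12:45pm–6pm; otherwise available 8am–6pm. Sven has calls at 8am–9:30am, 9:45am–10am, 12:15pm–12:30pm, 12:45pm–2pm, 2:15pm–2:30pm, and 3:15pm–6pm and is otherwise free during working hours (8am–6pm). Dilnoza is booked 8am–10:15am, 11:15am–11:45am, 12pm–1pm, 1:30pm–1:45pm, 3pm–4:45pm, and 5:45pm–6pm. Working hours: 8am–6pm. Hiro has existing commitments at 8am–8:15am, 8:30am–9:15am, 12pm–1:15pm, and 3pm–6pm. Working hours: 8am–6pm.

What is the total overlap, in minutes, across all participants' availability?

45 minutes

Ravi free within 08:00–18:00: 09:00–09:15, 09:45–11:30, 11:45–15:30, 17:00–17:45.
Elena free within 08:00–18:00: 08:00–10:45, 11:45–12:45.
Sven free within 08:00–18:00: 09:30–09:45, 10:00–12:15, 12:30–12:45, 14:00–14:15, 14:30–15:15.
Dilnoza free within 08:00–18:00: 10:15–11:15, 11:45–12:00, 13:00–13:30, 13:45–15:00, 16:45–17:45.
Hiro free within 08:00–18:00: 08:15–08:30, 09:15–12:00, 13:15–15:00.
Ravi ∩ Elena: 09:00–09:15, 09:45–10:45, 11:45–12:45.
Ravi ∩ Elena ∩ Sven: 10:00–10:45, 11:45–12:15, 12:30–12:45.
Ravi ∩ Elena ∩ Sven ∩ Dilnoza: 10:15–10:45, 11:45–12:00.
Ravi ∩ Elena ∩ Sven ∩ Dilnoza ∩ Hiro: 10:15–10:45, 11:45–12:00.
Total common minutes: 30 + 15 = 45.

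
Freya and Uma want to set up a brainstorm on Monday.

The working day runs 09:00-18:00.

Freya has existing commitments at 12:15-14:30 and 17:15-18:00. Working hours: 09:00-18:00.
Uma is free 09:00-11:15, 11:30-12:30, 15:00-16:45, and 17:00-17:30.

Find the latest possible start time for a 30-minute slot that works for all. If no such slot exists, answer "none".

16:15

Freya free within 09:00–18:00: 09:00–12:15, 14:30–17:15.
Freya ∩ Uma: 09:00–11:15, 11:30–12:15, 15:00–16:45, 17:00–17:15.
Windows ≥ 30 min: 09:00–11:15, 11:30–12:15, 15:00–16:45.
Latest start in the last window 15:00–16:45 is 16:45 − 30 min = 16:15.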